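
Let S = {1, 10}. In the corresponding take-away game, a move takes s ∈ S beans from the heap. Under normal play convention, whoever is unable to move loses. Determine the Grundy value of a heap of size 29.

G(0) = 0
G(1) = mex{0} = 1
G(2) = mex{1} = 0
G(3) = mex{0} = 1
G(4) = mex{1} = 0
G(5) = mex{0} = 1
G(6) = mex{1} = 0
G(7) = mex{0} = 1
G(8) = mex{1} = 0
G(9) = mex{0} = 1
G(10) = mex{1,0} = 2
G(11) = mex{2,1} = 0
G(12) = mex{0,0} = 1
G(13) = mex{1,1} = 0
G(14) = mex{0,0} = 1
G(15) = mex{1,1} = 0
G(16) = mex{0,0} = 1
G(17) = mex{1,1} = 0
G(18) = mex{0,0} = 1
G(19) = mex{1,1} = 0
G(20) = mex{0,2} = 1
G(21) = mex{1,0} = 2
G(22) = mex{2,1} = 0
G(23) = mex{0,0} = 1
G(24) = mex{1,1} = 0
G(25) = mex{0,0} = 1
G(26) = mex{1,1} = 0
G(27) = mex{0,0} = 1
G(28) = mex{1,1} = 0
G(29) = mex{0,0} = 1

1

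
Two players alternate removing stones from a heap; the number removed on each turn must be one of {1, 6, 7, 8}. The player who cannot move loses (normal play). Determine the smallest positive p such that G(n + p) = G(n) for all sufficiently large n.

13

n :  0  1  2  3  4  5  6  7  8  9 10 11 12 13 14 15 16 17 18 19 20 21 22 23 24 25 26 27
G :  0  1  0  1  0  1  2  3  2  3  2  3  4  0  1  0  1  0  1  2  3  2  3  2  3  4  0  1
G(n+13) = G(n) holds for n = 0,…,7 (a full window of length max(S) = 8), so the sequence is purely periodic with period 13.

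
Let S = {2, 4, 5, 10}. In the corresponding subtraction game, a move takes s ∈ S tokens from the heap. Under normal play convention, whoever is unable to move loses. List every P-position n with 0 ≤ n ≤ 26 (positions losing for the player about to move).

n :  0  1  2  3  4  5  6  7  8  9 10 11 12 13 14 15 16 17 18 19 20 21 22 23 24 25 26
G :  0  0  1  1  2  2  3  0  0  1  1  2  2  3  0  0  1  1  2  2  3  0  0  1  1  2  2
P-positions are exactly the n with G(n) = 0.

0, 1, 7, 8, 14, 15, 21, 22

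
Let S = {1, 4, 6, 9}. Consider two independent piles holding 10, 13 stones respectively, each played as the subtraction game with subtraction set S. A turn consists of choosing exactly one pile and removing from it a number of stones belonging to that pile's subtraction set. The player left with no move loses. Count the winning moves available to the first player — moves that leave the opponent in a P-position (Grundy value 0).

All piles use S = {1, 4, 6, 9}:
n :  0  1  2  3  4  5  6  7  8  9 10 11 12 13
G :  0  1  0  1  2  0  1  0  1  2  0  1  0  1
Pile A: G(10) = 0.
Pile B: G(13) = 1.
Combined Grundy value = 0 ⊕ 1 = 1.
A winning move leaves total XOR = 0, i.e. changes one component's Grundy value g to g ⊕ X where X is the current total.
Pile A: need g' = 0⊕1 = 1. Options: 10−1→G=2, 10−4→G=1, 10−6→G=2, 10−9→G=1. Hits: 2.
Pile B: need g' = 1⊕1 = 0. Options: 13−1→G=0, 13−4→G=2, 13−6→G=0, 13−9→G=2. Hits: 2.

4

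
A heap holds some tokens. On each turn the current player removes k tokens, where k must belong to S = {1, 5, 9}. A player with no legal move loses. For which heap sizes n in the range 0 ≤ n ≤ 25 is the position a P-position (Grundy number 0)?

G(0) = 0
G(1) = mex{0} = 1
G(2) = mex{1} = 0
G(3) = mex{0} = 1
G(4) = mex{1} = 0
G(5) = mex{0,0} = 1
G(6) = mex{1,1} = 0
G(7) = mex{0,0} = 1
G(8) = mex{1,1} = 0
G(9) = mex{0,0,0} = 1
G(10) = mex{1,1,1} = 0
G(11) = mex{0,0,0} = 1
G(12) = mex{1,1,1} = 0
G(13) = mex{0,0,0} = 1
G(14) = mex{1,1,1} = 0
G(15) = mex{0,0,0} = 1
G(16) = mex{1,1,1} = 0
G(17) = mex{0,0,0} = 1
G(18) = mex{1,1,1} = 0
G(19) = mex{0,0,0} = 1
G(20) = mex{1,1,1} = 0
G(21) = mex{0,0,0} = 1
G(22) = mex{1,1,1} = 0
G(23) = mex{0,0,0} = 1
G(24) = mex{1,1,1} = 0
G(25) = mex{0,0,0} = 1
P-positions are exactly the n with G(n) = 0.

0, 2, 4, 6, 8, 10, 12, 14, 16, 18, 20, 22, 24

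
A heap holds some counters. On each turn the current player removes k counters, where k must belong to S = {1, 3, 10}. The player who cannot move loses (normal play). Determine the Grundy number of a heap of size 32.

n :  0  1  2  3  4  5  6  7  8  9 10 11 12 13 14 15 16 17 18 19 20 21 22 23 24 25 26 27 28 29 30 31 32
G :  0  1  0  1  0  1  0  1  0  1  2  3  2  0  1  0  1  0  1  0  1  0  1  2  3  2  0  1  0  1  0  1  0

0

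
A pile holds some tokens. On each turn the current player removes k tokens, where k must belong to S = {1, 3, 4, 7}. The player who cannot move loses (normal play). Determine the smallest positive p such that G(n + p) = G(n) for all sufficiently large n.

8

n :  0  1  2  3  4  5  6  7  8  9 10 11 12 13 14 15 16 17
G :  0  1  0  1  2  3  2  3  0  1  0  1  2  3  2  3  0  1
G(n+8) = G(n) holds for n = 0,…,6 (a full window of length max(S) = 7), so the sequence is purely periodic with period 8.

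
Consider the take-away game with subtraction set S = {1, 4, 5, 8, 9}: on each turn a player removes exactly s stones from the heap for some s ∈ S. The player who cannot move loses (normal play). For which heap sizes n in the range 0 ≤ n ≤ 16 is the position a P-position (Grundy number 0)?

0, 2, 12, 14

G(0) = 0
G(1) = mex{0} = 1
G(2) = mex{1} = 0
G(3) = mex{0} = 1
G(4) = mex{1,0} = 2
G(5) = mex{2,1,0} = 3
G(6) = mex{3,0,1} = 2
G(7) = mex{2,1,0} = 3
G(8) = mex{3,2,1,0} = 4
G(9) = mex{4,3,2,1,0} = 5
G(10) = mex{5,2,3,0,1} = 4
G(11) = mex{4,3,2,1,0} = 5
G(12) = mex{5,4,3,2,1} = 0
G(13) = mex{0,5,4,3,2} = 1
G(14) = mex{1,4,5,2,3} = 0
G(15) = mex{0,5,4,3,2} = 1
G(16) = mex{1,0,5,4,3} = 2
P-positions are exactly the n with G(n) = 0.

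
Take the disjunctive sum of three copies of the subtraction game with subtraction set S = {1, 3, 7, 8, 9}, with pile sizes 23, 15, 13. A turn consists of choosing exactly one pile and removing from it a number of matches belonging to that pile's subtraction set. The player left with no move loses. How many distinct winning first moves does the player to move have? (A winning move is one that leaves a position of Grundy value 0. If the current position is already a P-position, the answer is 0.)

All piles use S = {1, 3, 7, 8, 9}:
n :  0  1  2  3  4  5  6  7  8  9 10 11 12 13 14 15 16 17 18 19 20 21 22 23
G :  0  1  0  1  0  1  0  1  2  3  2  3  2  3  2  3  0  1  0  1  0  1  0  1
Pile A: G(23) = 1.
Pile B: G(15) = 3.
Pile C: G(13) = 3.
Combined Grundy value = 1 ⊕ 3 ⊕ 3 = 1.
A winning move leaves total XOR = 0, i.e. changes one component's Grundy value g to g ⊕ X where X is the current total.
Pile A: need g' = 1⊕1 = 0. Options: 23−1→G=0, 23−3→G=0, 23−7→G=0, 23−8→G=3, 23−9→G=2. Hits: 3.
Pile B: need g' = 3⊕1 = 2. Options: 15−1→G=2, 15−3→G=2, 15−7→G=2, 15−8→G=1, 15−9→G=0. Hits: 3.
Pile C: need g' = 3⊕1 = 2. Options: 13−1→G=2, 13−3→G=2, 13−7→G=0, 13−8→G=1, 13−9→G=0. Hits: 2.

8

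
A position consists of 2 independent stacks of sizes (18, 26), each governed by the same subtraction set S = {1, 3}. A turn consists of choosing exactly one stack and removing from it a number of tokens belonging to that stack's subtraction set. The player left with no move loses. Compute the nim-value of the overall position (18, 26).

0

All stacks use S = {1, 3}:
G(0) = 0
G(1) = mex{0} = 1
G(2) = mex{1} = 0
G(3) = mex{0,0} = 1
G(4) = mex{1,1} = 0
G(5) = mex{0,0} = 1
G(6) = mex{1,1} = 0
G(7) = mex{0,0} = 1
G(8) = mex{1,1} = 0
G(9) = mex{0,0} = 1
G(10) = mex{1,1} = 0
G(11) = mex{0,0} = 1
G(12) = mex{1,1} = 0
G(13) = mex{0,0} = 1
G(14) = mex{1,1} = 0
G(15) = mex{0,0} = 1
G(16) = mex{1,1} = 0
G(17) = mex{0,0} = 1
G(18) = mex{1,1} = 0
G(19) = mex{0,0} = 1
G(20) = mex{1,1} = 0
G(21) = mex{0,0} = 1
G(22) = mex{1,1} = 0
G(23) = mex{0,0} = 1
G(24) = mex{1,1} = 0
G(25) = mex{0,0} = 1
G(26) = mex{1,1} = 0
Stack A: G(18) = 0.
Stack B: G(26) = 0.
Combined Grundy value = 0 ⊕ 0 = 0.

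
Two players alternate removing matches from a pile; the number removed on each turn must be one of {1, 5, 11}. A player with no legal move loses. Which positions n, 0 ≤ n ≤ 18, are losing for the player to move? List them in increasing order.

G(0) = 0
G(1) = mex{0} = 1
G(2) = mex{1} = 0
G(3) = mex{0} = 1
G(4) = mex{1} = 0
G(5) = mex{0,0} = 1
G(6) = mex{1,1} = 0
G(7) = mex{0,0} = 1
G(8) = mex{1,1} = 0
G(9) = mex{0,0} = 1
G(10) = mex{1,1} = 0
G(11) = mex{0,0,0} = 1
G(12) = mex{1,1,1} = 0
G(13) = mex{0,0,0} = 1
G(14) = mex{1,1,1} = 0
G(15) = mex{0,0,0} = 1
G(16) = mex{1,1,1} = 0
G(17) = mex{0,0,0} = 1
G(18) = mex{1,1,1} = 0
P-positions are exactly the n with G(n) = 0.

0, 2, 4, 6, 8, 10, 12, 14, 16, 18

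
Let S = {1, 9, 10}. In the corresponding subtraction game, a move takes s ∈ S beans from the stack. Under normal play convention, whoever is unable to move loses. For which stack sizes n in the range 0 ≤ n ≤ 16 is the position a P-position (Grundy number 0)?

0, 2, 4, 6, 8

n :  0  1  2  3  4  5  6  7  8  9 10 11 12 13 14 15 16
G :  0  1  0  1  0  1  0  1  0  1  2  3  2  3  2  3  2
P-positions are exactly the n with G(n) = 0.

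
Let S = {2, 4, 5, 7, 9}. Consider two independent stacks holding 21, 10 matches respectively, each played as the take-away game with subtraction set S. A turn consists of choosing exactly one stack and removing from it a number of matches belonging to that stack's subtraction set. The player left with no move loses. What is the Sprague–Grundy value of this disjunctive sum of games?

All stacks use S = {2, 4, 5, 7, 9}:
n :  0  1  2  3  4  5  6  7  8  9 10 11 12 13 14 15 16 17 18 19 20 21
G :  0  0  1  1  2  2  3  3  4  4  5  0  0  1  1  2  2  3  3  4  4  5
Stack A: G(21) = 5.
Stack B: G(10) = 5.
Combined Grundy value = 5 ⊕ 5 = 0.

0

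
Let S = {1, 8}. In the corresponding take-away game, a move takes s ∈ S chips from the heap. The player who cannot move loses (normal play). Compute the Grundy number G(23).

1

G(0) = 0
G(1) = mex{0} = 1
G(2) = mex{1} = 0
G(3) = mex{0} = 1
G(4) = mex{1} = 0
G(5) = mex{0} = 1
G(6) = mex{1} = 0
G(7) = mex{0} = 1
G(8) = mex{1,0} = 2
G(9) = mex{2,1} = 0
G(10) = mex{0,0} = 1
G(11) = mex{1,1} = 0
G(12) = mex{0,0} = 1
G(13) = mex{1,1} = 0
G(14) = mex{0,0} = 1
G(15) = mex{1,1} = 0
G(16) = mex{0,2} = 1
G(17) = mex{1,0} = 2
G(18) = mex{2,1} = 0
G(19) = mex{0,0} = 1
G(20) = mex{1,1} = 0
G(21) = mex{0,0} = 1
G(22) = mex{1,1} = 0
G(23) = mex{0,0} = 1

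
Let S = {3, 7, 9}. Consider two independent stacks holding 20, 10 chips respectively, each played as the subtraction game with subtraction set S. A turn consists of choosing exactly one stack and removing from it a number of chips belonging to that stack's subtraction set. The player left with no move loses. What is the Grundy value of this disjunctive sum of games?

All stacks use S = {3, 7, 9}:
G(0) = 0
G(1) = mex{} = 0
G(2) = mex{} = 0
G(3) = mex{0} = 1
G(4) = mex{0} = 1
G(5) = mex{0} = 1
G(6) = mex{1} = 0
G(7) = mex{1,0} = 2
G(8) = mex{1,0} = 2
G(9) = mex{0,0,0} = 1
G(10) = mex{2,1,0} = 3
G(11) = mex{2,1,0} = 3
G(12) = mex{1,1,1} = 0
G(13) = mex{3,0,1} = 2
G(14) = mex{3,2,1} = 0
G(15) = mex{0,2,0} = 1
G(16) = mex{2,1,2} = 0
G(17) = mex{0,3,2} = 1
G(18) = mex{1,3,1} = 0
G(19) = mex{0,0,3} = 1
G(20) = mex{1,2,3} = 0
Stack A: G(20) = 0.
Stack B: G(10) = 3.
Combined Grundy value = 0 ⊕ 3 = 3.

3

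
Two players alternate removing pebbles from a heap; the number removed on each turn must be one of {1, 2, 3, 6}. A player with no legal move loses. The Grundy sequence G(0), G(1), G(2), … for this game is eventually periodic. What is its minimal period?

n :  0  1  2  3  4  5  6  7  8  9 10 11 12 13 14
G :  0  1  2  3  0  1  2  3  0  1  2  3  0  1  2
G(n+4) = G(n) holds for n = 0,…,5 (a full window of length max(S) = 6), so the sequence is purely periodic with period 4.

4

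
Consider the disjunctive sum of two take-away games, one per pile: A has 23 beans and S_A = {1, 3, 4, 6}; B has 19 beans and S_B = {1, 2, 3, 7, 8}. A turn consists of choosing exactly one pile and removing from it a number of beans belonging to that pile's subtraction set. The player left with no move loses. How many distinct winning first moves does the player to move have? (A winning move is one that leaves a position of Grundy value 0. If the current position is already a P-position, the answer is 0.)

3

Pile A, S = {1, 3, 4, 6}:
n :  0  1  2  3  4  5  6  7  8  9 10 11 12 13 14 15 16 17 18 19 20 21 22 23
G :  0  1  0  1  2  3  2  0  1  0  1  2  3  2  0  1  0  1  2  3  2  0  1  0
G_A(23) = 0.
Pile B, S = {1, 2, 3, 7, 8}:
G(0) = 0
G(1) = mex{0} = 1
G(2) = mex{1,0} = 2
G(3) = mex{2,1,0} = 3
G(4) = mex{3,2,1} = 0
G(5) = mex{0,3,2} = 1
G(6) = mex{1,0,3} = 2
G(7) = mex{2,1,0,0} = 3
G(8) = mex{3,2,1,1,0} = 4
G(9) = mex{4,3,2,2,1} = 0
G(10) = mex{0,4,3,3,2} = 1
G(11) = mex{1,0,4,0,3} = 2
G(12) = mex{2,1,0,1,0} = 3
G(13) = mex{3,2,1,2,1} = 0
G(14) = mex{0,3,2,3,2} = 1
G(15) = mex{1,0,3,4,3} = 2
G(16) = mex{2,1,0,0,4} = 3
G(17) = mex{3,2,1,1,0} = 4
G(18) = mex{4,3,2,2,1} = 0
G(19) = mex{0,4,3,3,2} = 1
G_B(19) = 1.
Combined Grundy value = 0 ⊕ 1 = 1.
A winning move leaves total XOR = 0, i.e. changes one component's Grundy value g to g ⊕ X where X is the current total.
Pile A: need g' = 0⊕1 = 1. Options: 23−1→G=1, 23−3→G=2, 23−4→G=3, 23−6→G=1. Hits: 2.
Pile B: need g' = 1⊕1 = 0. Options: 19−1→G=0, 19−2→G=4, 19−3→G=3, 19−7→G=3, 19−8→G=2. Hits: 1.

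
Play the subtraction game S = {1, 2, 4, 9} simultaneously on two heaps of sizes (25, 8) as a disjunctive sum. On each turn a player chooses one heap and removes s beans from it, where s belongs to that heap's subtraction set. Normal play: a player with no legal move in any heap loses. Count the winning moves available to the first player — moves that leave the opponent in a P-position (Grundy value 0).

3

All heaps use S = {1, 2, 4, 9}:
n :  0  1  2  3  4  5  6  7  8  9 10 11 12 13 14 15 16 17 18 19 20 21 22 23 24 25
G :  0  1  2  0  1  2  0  1  2  3  4  0  1  2  0  1  2  0  1  2  3  4  0  1  2  0
Heap A: G(25) = 0.
Heap B: G(8) = 2.
Combined Grundy value = 0 ⊕ 2 = 2.
A winning move leaves total XOR = 0, i.e. changes one component's Grundy value g to g ⊕ X where X is the current total.
Heap A: need g' = 0⊕2 = 2. Options: 25−1→G=2, 25−2→G=1, 25−4→G=4, 25−9→G=2. Hits: 2.
Heap B: need g' = 2⊕2 = 0. Options: 8−1→G=1, 8−2→G=0, 8−4→G=1. Hits: 1.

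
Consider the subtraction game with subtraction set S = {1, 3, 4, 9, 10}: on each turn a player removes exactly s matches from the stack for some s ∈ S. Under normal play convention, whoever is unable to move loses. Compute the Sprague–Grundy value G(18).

3

G(0) = 0
G(1) = mex{0} = 1
G(2) = mex{1} = 0
G(3) = mex{0,0} = 1
G(4) = mex{1,1,0} = 2
G(5) = mex{2,0,1} = 3
G(6) = mex{3,1,0} = 2
G(7) = mex{2,2,1} = 0
G(8) = mex{0,3,2} = 1
G(9) = mex{1,2,3,0} = 4
G(10) = mex{4,0,2,1,0} = 3
G(11) = mex{3,1,0,0,1} = 2
G(12) = mex{2,4,1,1,0} = 3
G(13) = mex{3,3,4,2,1} = 0
G(14) = mex{0,2,3,3,2} = 1
G(15) = mex{1,3,2,2,3} = 0
G(16) = mex{0,0,3,0,2} = 1
G(17) = mex{1,1,0,1,0} = 2
G(18) = mex{2,0,1,4,1} = 3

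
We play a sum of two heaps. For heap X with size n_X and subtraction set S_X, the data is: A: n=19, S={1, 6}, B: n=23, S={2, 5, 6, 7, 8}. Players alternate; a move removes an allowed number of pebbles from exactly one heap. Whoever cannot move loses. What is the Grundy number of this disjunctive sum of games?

Heap A, S = {1, 6}:
G(0) = 0
G(1) = mex{0} = 1
G(2) = mex{1} = 0
G(3) = mex{0} = 1
G(4) = mex{1} = 0
G(5) = mex{0} = 1
G(6) = mex{1,0} = 2
G(7) = mex{2,1} = 0
G(8) = mex{0,0} = 1
G(9) = mex{1,1} = 0
G(10) = mex{0,0} = 1
G(11) = mex{1,1} = 0
G(12) = mex{0,2} = 1
G(13) = mex{1,0} = 2
G(14) = mex{2,1} = 0
G(15) = mex{0,0} = 1
G(16) = mex{1,1} = 0
G(17) = mex{0,0} = 1
G(18) = mex{1,1} = 0
G(19) = mex{0,2} = 1
G_A(19) = 1.
Heap B, S = {2, 5, 6, 7, 8}:
G(0) = 0
G(1) = mex{} = 0
G(2) = mex{0} = 1
G(3) = mex{0} = 1
G(4) = mex{1} = 0
G(5) = mex{1,0} = 2
G(6) = mex{0,0,0} = 1
G(7) = mex{2,1,0,0} = 3
G(8) = mex{1,1,1,0,0} = 2
G(9) = mex{3,0,1,1,0} = 2
G(10) = mex{2,2,0,1,1} = 3
G(11) = mex{2,1,2,0,1} = 3
G(12) = mex{3,3,1,2,0} = 4
G(13) = mex{3,2,3,1,2} = 0
G(14) = mex{4,2,2,3,1} = 0
G(15) = mex{0,3,2,2,3} = 1
G(16) = mex{0,3,3,2,2} = 1
G(17) = mex{1,4,3,3,2} = 0
G(18) = mex{1,0,4,3,3} = 2
G(19) = mex{0,0,0,4,3} = 1
G(20) = mex{2,1,0,0,4} = 3
G(21) = mex{1,1,1,0,0} = 2
G(22) = mex{3,0,1,1,0} = 2
G(23) = mex{2,2,0,1,1} = 3
G_B(23) = 3.
Combined Grundy value = 1 ⊕ 3 = 2.

2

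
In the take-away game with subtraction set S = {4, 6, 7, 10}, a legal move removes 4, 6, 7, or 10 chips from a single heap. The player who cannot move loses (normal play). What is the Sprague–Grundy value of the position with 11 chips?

G(0) = 0
G(1) = mex{} = 0
G(2) = mex{} = 0
G(3) = mex{} = 0
G(4) = mex{0} = 1
G(5) = mex{0} = 1
G(6) = mex{0,0} = 1
G(7) = mex{0,0,0} = 1
G(8) = mex{1,0,0} = 2
G(9) = mex{1,0,0} = 2
G(10) = mex{1,1,0,0} = 2
G(11) = mex{1,1,1,0} = 2

2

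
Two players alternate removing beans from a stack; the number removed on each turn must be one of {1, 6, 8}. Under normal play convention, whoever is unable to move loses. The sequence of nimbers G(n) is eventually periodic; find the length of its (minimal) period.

7

G(0) = 0
G(1) = mex{0} = 1
G(2) = mex{1} = 0
G(3) = mex{0} = 1
G(4) = mex{1} = 0
G(5) = mex{0} = 1
G(6) = mex{1,0} = 2
G(7) = mex{2,1} = 0
G(8) = mex{0,0,0} = 1
G(9) = mex{1,1,1} = 0
G(10) = mex{0,0,0} = 1
G(11) = mex{1,1,1} = 0
G(12) = mex{0,2,0} = 1
G(13) = mex{1,0,1} = 2
G(14) = mex{2,1,2} = 0
G(15) = mex{0,0,0} = 1
G(16) = mex{1,1,1} = 0
G(n+7) = G(n) holds for n = 0,…,7 (a full window of length max(S) = 8), so the sequence is purely periodic with period 7.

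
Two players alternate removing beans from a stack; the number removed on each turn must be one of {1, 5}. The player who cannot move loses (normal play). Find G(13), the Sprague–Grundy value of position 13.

n :  0  1  2  3  4  5  6  7  8  9 10 11 12 13
G :  0  1  0  1  0  1  0  1  0  1  0  1  0  1

1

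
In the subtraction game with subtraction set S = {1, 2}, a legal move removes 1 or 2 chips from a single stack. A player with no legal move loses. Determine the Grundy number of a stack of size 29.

G(0) = 0
G(1) = mex{0} = 1
G(2) = mex{1,0} = 2
G(3) = mex{2,1} = 0
G(4) = mex{0,2} = 1
G(5) = mex{1,0} = 2
G(6) = mex{2,1} = 0
G(7) = mex{0,2} = 1
G(8) = mex{1,0} = 2
G(9) = mex{2,1} = 0
G(10) = mex{0,2} = 1
G(11) = mex{1,0} = 2
G(12) = mex{2,1} = 0
G(13) = mex{0,2} = 1
G(14) = mex{1,0} = 2
G(15) = mex{2,1} = 0
G(16) = mex{0,2} = 1
G(17) = mex{1,0} = 2
G(18) = mex{2,1} = 0
G(19) = mex{0,2} = 1
G(20) = mex{1,0} = 2
G(21) = mex{2,1} = 0
G(22) = mex{0,2} = 1
G(23) = mex{1,0} = 2
G(24) = mex{2,1} = 0
G(25) = mex{0,2} = 1
G(26) = mex{1,0} = 2
G(27) = mex{2,1} = 0
G(28) = mex{0,2} = 1
G(29) = mex{1,0} = 2

2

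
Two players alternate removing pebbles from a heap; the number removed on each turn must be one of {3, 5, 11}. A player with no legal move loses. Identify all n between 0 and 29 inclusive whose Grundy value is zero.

0, 1, 2, 8, 9, 10, 16, 17, 18, 24, 25, 26

n :  0  1  2  3  4  5  6  7  8  9 10 11 12 13 14 15 16 17 18 19 20 21 22 23 24 25 26 27 28 29
G :  0  0  0  1  1  1  2  2  0  0  0  1  1  1  2  2  0  0  0  1  1  1  2  2  0  0  0  1  1  1
P-positions are exactly the n with G(n) = 0.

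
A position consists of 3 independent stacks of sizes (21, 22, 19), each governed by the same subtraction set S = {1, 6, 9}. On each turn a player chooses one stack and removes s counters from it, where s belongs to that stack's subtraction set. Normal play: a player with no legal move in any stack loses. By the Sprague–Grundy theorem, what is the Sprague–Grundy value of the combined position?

2

All stacks use S = {1, 6, 9}:
n :  0  1  2  3  4  5  6  7  8  9 10 11 12 13 14 15 16 17 18 19 20 21 22
G :  0  1  0  1  0  1  2  0  1  2  3  2  0  1  0  1  2  0  1  0  1  2  0
Stack A: G(21) = 2.
Stack B: G(22) = 0.
Stack C: G(19) = 0.
Combined Grundy value = 2 ⊕ 0 ⊕ 0 = 2.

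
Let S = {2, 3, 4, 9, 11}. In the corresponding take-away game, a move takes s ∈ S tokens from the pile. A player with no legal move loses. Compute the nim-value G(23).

n :  0  1  2  3  4  5  6  7  8  9 10 11 12 13 14 15 16 17 18 19 20 21 22 23
G :  0  0  1  1  2  2  0  0  1  1  2  2  3  0  0  1  1  2  2  0  0  1  1  2

2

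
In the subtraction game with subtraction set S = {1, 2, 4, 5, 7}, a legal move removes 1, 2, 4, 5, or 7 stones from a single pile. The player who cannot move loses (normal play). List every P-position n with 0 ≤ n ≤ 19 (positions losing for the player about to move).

n :  0  1  2  3  4  5  6  7  8  9 10 11 12 13 14 15 16 17 18 19
G :  0  1  2  0  1  2  0  1  2  0  1  2  0  1  2  0  1  2  0  1
P-positions are exactly the n with G(n) = 0.

0, 3, 6, 9, 12, 15, 18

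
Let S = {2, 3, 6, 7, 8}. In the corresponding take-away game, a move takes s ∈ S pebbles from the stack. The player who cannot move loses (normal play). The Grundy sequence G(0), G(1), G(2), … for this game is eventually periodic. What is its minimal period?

G(0) = 0
G(1) = mex{} = 0
G(2) = mex{0} = 1
G(3) = mex{0,0} = 1
G(4) = mex{1,0} = 2
G(5) = mex{1,1} = 0
G(6) = mex{2,1,0} = 3
G(7) = mex{0,2,0,0} = 1
G(8) = mex{3,0,1,0,0} = 2
G(9) = mex{1,3,1,1,0} = 2
G(10) = mex{2,1,2,1,1} = 0
G(11) = mex{2,2,0,2,1} = 3
G(12) = mex{0,2,3,0,2} = 1
G(13) = mex{3,0,1,3,0} = 2
G(14) = mex{1,3,2,1,3} = 0
G(15) = mex{2,1,2,2,1} = 0
G(16) = mex{0,2,0,2,2} = 1
G(17) = mex{0,0,3,0,2} = 1
G(18) = mex{1,0,1,3,0} = 2
G(19) = mex{1,1,2,1,3} = 0
G(20) = mex{2,1,0,2,1} = 3
G(21) = mex{0,2,0,0,2} = 1
G(22) = mex{3,0,1,0,0} = 2
G(23) = mex{1,3,1,1,0} = 2
G(24) = mex{2,1,2,1,1} = 0
G(25) = mex{2,2,0,2,1} = 3
G(26) = mex{0,2,3,0,2} = 1
G(27) = mex{3,0,1,3,0} = 2
G(28) = mex{1,3,2,1,3} = 0
G(29) = mex{2,1,2,2,1} = 0
G(n+14) = G(n) holds for n = 0,…,7 (a full window of length max(S) = 8), so the sequence is purely periodic with period 14.

14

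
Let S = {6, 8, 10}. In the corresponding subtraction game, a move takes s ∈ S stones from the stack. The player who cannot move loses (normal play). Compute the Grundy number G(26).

G(0) = 0
G(1) = mex{} = 0
G(2) = mex{} = 0
G(3) = mex{} = 0
G(4) = mex{} = 0
G(5) = mex{} = 0
G(6) = mex{0} = 1
G(7) = mex{0} = 1
G(8) = mex{0,0} = 1
G(9) = mex{0,0} = 1
G(10) = mex{0,0,0} = 1
G(11) = mex{0,0,0} = 1
G(12) = mex{1,0,0} = 2
G(13) = mex{1,0,0} = 2
G(14) = mex{1,1,0} = 2
G(15) = mex{1,1,0} = 2
G(16) = mex{1,1,1} = 0
G(17) = mex{1,1,1} = 0
G(18) = mex{2,1,1} = 0
G(19) = mex{2,1,1} = 0
G(20) = mex{2,2,1} = 0
G(21) = mex{2,2,1} = 0
G(22) = mex{0,2,2} = 1
G(23) = mex{0,2,2} = 1
G(24) = mex{0,0,2} = 1
G(25) = mex{0,0,2} = 1
G(26) = mex{0,0,0} = 1

1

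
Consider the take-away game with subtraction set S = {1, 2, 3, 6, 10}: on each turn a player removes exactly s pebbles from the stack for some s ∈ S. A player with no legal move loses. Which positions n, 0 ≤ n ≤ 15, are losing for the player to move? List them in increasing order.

0, 4, 8, 12

n :  0  1  2  3  4  5  6  7  8  9 10 11 12 13 14 15
G :  0  1  2  3  0  1  2  3  0  1  2  3  0  1  2  3
P-positions are exactly the n with G(n) = 0.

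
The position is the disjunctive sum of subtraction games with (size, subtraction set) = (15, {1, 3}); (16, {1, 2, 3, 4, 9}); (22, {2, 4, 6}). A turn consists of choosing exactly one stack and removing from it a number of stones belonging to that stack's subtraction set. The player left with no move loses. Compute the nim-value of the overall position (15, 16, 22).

3

Stack A, S = {1, 3}:
n :  0  1  2  3  4  5  6  7  8  9 10 11 12 13 14 15
G :  0  1  0  1  0  1  0  1  0  1  0  1  0  1  0  1
G_A(15) = 1.
Stack B, S = {1, 2, 3, 4, 9}:
n :  0  1  2  3  4  5  6  7  8  9 10 11 12 13 14 15 16
G :  0  1  2  3  4  0  1  2  3  4  0  1  2  3  4  0  1
G_B(16) = 1.
Stack C, S = {2, 4, 6}:
n :  0  1  2  3  4  5  6  7  8  9 10 11 12 13 14 15 16 17 18 19 20 21 22
G :  0  0  1  1  2  2  3  3  0  0  1  1  2  2  3  3  0  0  1  1  2  2  3
G_C(22) = 3.
Combined Grundy value = 1 ⊕ 1 ⊕ 3 = 3.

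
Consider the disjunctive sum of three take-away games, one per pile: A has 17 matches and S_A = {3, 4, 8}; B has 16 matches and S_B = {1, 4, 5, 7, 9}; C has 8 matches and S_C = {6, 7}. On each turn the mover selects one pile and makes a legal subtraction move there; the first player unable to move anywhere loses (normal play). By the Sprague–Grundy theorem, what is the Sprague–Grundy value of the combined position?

Pile A, S = {3, 4, 8}:
G(0) = 0
G(1) = mex{} = 0
G(2) = mex{} = 0
G(3) = mex{0} = 1
G(4) = mex{0,0} = 1
G(5) = mex{0,0} = 1
G(6) = mex{1,0} = 2
G(7) = mex{1,1} = 0
G(8) = mex{1,1,0} = 2
G(9) = mex{2,1,0} = 3
G(10) = mex{0,2,0} = 1
G(11) = mex{2,0,1} = 3
G(12) = mex{3,2,1} = 0
G(13) = mex{1,3,1} = 0
G(14) = mex{3,1,2} = 0
G(15) = mex{0,3,0} = 1
G(16) = mex{0,0,2} = 1
G(17) = mex{0,0,3} = 1
G_A(17) = 1.
Pile B, S = {1, 4, 5, 7, 9}:
G(0) = 0
G(1) = mex{0} = 1
G(2) = mex{1} = 0
G(3) = mex{0} = 1
G(4) = mex{1,0} = 2
G(5) = mex{2,1,0} = 3
G(6) = mex{3,0,1} = 2
G(7) = mex{2,1,0,0} = 3
G(8) = mex{3,2,1,1} = 0
G(9) = mex{0,3,2,0,0} = 1
G(10) = mex{1,2,3,1,1} = 0
G(11) = mex{0,3,2,2,0} = 1
G(12) = mex{1,0,3,3,1} = 2
G(13) = mex{2,1,0,2,2} = 3
G(14) = mex{3,0,1,3,3} = 2
G(15) = mex{2,1,0,0,2} = 3
G(16) = mex{3,2,1,1,3} = 0
G_B(16) = 0.
Pile C, S = {6, 7}:
G(0) = 0
G(1) = mex{} = 0
G(2) = mex{} = 0
G(3) = mex{} = 0
G(4) = mex{} = 0
G(5) = mex{} = 0
G(6) = mex{0} = 1
G(7) = mex{0,0} = 1
G(8) = mex{0,0} = 1
G_C(8) = 1.
Combined Grundy value = 1 ⊕ 0 ⊕ 1 = 0.

0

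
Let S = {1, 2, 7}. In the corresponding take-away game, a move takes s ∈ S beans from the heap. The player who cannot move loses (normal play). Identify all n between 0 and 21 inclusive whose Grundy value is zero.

n :  0  1  2  3  4  5  6  7  8  9 10 11 12 13 14 15 16 17 18 19 20 21
G :  0  1  2  0  1  2  0  1  2  0  1  2  0  1  2  0  1  2  0  1  2  0
P-positions are exactly the n with G(n) = 0.

0, 3, 6, 9, 12, 15, 18, 21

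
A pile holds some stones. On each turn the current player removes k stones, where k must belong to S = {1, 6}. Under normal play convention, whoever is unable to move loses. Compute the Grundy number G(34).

G(0) = 0
G(1) = mex{0} = 1
G(2) = mex{1} = 0
G(3) = mex{0} = 1
G(4) = mex{1} = 0
G(5) = mex{0} = 1
G(6) = mex{1,0} = 2
G(7) = mex{2,1} = 0
G(8) = mex{0,0} = 1
G(9) = mex{1,1} = 0
G(10) = mex{0,0} = 1
G(11) = mex{1,1} = 0
G(12) = mex{0,2} = 1
G(13) = mex{1,0} = 2
G(14) = mex{2,1} = 0
G(15) = mex{0,0} = 1
G(16) = mex{1,1} = 0
G(17) = mex{0,0} = 1
G(18) = mex{1,1} = 0
G(19) = mex{0,2} = 1
G(20) = mex{1,0} = 2
G(21) = mex{2,1} = 0
G(22) = mex{0,0} = 1
G(23) = mex{1,1} = 0
G(24) = mex{0,0} = 1
G(25) = mex{1,1} = 0
G(26) = mex{0,2} = 1
G(27) = mex{1,0} = 2
G(28) = mex{2,1} = 0
G(29) = mex{0,0} = 1
G(30) = mex{1,1} = 0
G(31) = mex{0,0} = 1
G(32) = mex{1,1} = 0
G(33) = mex{0,2} = 1
G(34) = mex{1,0} = 2

2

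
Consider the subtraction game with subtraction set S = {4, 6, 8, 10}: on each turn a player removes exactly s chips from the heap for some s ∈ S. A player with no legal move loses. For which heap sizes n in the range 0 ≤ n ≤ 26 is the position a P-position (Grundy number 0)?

G(0) = 0
G(1) = mex{} = 0
G(2) = mex{} = 0
G(3) = mex{} = 0
G(4) = mex{0} = 1
G(5) = mex{0} = 1
G(6) = mex{0,0} = 1
G(7) = mex{0,0} = 1
G(8) = mex{1,0,0} = 2
G(9) = mex{1,0,0} = 2
G(10) = mex{1,1,0,0} = 2
G(11) = mex{1,1,0,0} = 2
G(12) = mex{2,1,1,0} = 3
G(13) = mex{2,1,1,0} = 3
G(14) = mex{2,2,1,1} = 0
G(15) = mex{2,2,1,1} = 0
G(16) = mex{3,2,2,1} = 0
G(17) = mex{3,2,2,1} = 0
G(18) = mex{0,3,2,2} = 1
G(19) = mex{0,3,2,2} = 1
G(20) = mex{0,0,3,2} = 1
G(21) = mex{0,0,3,2} = 1
G(22) = mex{1,0,0,3} = 2
G(23) = mex{1,0,0,3} = 2
G(24) = mex{1,1,0,0} = 2
G(25) = mex{1,1,0,0} = 2
G(26) = mex{2,1,1,0} = 3
P-positions are exactly the n with G(n) = 0.

0, 1, 2, 3, 14, 15, 16, 17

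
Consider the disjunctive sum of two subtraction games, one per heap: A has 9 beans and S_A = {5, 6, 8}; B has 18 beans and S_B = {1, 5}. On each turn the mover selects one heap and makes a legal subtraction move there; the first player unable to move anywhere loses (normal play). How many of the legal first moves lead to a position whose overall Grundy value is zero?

Heap A, S = {5, 6, 8}:
G(0) = 0
G(1) = mex{} = 0
G(2) = mex{} = 0
G(3) = mex{} = 0
G(4) = mex{} = 0
G(5) = mex{0} = 1
G(6) = mex{0,0} = 1
G(7) = mex{0,0} = 1
G(8) = mex{0,0,0} = 1
G(9) = mex{0,0,0} = 1
G_A(9) = 1.
Heap B, S = {1, 5}:
n :  0  1  2  3  4  5  6  7  8  9 10 11 12 13 14 15 16 17 18
G :  0  1  0  1  0  1  0  1  0  1  0  1  0  1  0  1  0  1  0
G_B(18) = 0.
Combined Grundy value = 1 ⊕ 0 = 1.
A winning move leaves total XOR = 0, i.e. changes one component's Grundy value g to g ⊕ X where X is the current total.
Heap A: need g' = 1⊕1 = 0. Options: 9−5→G=0, 9−6→G=0, 9−8→G=0. Hits: 3.
Heap B: need g' = 0⊕1 = 1. Options: 18−1→G=1, 18−5→G=1. Hits: 2.

5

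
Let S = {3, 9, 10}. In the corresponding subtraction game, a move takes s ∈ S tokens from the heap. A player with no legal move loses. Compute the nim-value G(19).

0

n :  0  1  2  3  4  5  6  7  8  9 10 11 12 13 14 15 16 17 18 19
G :  0  0  0  1  1  1  0  0  0  1  1  1  2  0  0  3  1  1  2  0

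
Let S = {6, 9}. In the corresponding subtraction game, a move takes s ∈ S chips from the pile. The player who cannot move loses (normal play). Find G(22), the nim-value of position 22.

n :  0  1  2  3  4  5  6  7  8  9 10 11 12 13 14 15 16 17 18 19 20 21 22
G :  0  0  0  0  0  0  1  1  1  1  1  1  2  2  2  0  0  0  0  0  0  1  1

1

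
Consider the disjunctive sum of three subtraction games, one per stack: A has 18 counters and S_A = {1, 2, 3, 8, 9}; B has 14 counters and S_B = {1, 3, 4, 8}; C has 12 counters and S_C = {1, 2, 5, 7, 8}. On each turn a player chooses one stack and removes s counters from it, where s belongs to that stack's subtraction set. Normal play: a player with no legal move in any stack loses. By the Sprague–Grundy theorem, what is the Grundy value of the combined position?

4

Stack A, S = {1, 2, 3, 8, 9}:
n :  0  1  2  3  4  5  6  7  8  9 10 11 12 13 14 15 16 17 18
G :  0  1  2  3  0  1  2  3  4  5  0  1  2  3  0  1  2  3  4
G_A(18) = 4.
Stack B, S = {1, 3, 4, 8}:
G(0) = 0
G(1) = mex{0} = 1
G(2) = mex{1} = 0
G(3) = mex{0,0} = 1
G(4) = mex{1,1,0} = 2
G(5) = mex{2,0,1} = 3
G(6) = mex{3,1,0} = 2
G(7) = mex{2,2,1} = 0
G(8) = mex{0,3,2,0} = 1
G(9) = mex{1,2,3,1} = 0
G(10) = mex{0,0,2,0} = 1
G(11) = mex{1,1,0,1} = 2
G(12) = mex{2,0,1,2} = 3
G(13) = mex{3,1,0,3} = 2
G(14) = mex{2,2,1,2} = 0
G_B(14) = 0.
Stack C, S = {1, 2, 5, 7, 8}:
G(0) = 0
G(1) = mex{0} = 1
G(2) = mex{1,0} = 2
G(3) = mex{2,1} = 0
G(4) = mex{0,2} = 1
G(5) = mex{1,0,0} = 2
G(6) = mex{2,1,1} = 0
G(7) = mex{0,2,2,0} = 1
G(8) = mex{1,0,0,1,0} = 2
G(9) = mex{2,1,1,2,1} = 0
G(10) = mex{0,2,2,0,2} = 1
G(11) = mex{1,0,0,1,0} = 2
G(12) = mex{2,1,1,2,1} = 0
G_C(12) = 0.
Combined Grundy value = 4 ⊕ 0 ⊕ 0 = 4.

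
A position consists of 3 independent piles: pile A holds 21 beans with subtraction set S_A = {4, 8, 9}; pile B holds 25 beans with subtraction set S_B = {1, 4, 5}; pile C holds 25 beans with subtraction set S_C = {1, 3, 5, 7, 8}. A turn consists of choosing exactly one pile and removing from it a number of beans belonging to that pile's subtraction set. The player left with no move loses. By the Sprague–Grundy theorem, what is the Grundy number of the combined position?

1

Pile A, S = {4, 8, 9}:
n :  0  1  2  3  4  5  6  7  8  9 10 11 12 13 14 15 16 17 18 19 20 21
G :  0  0  0  0  1  1  1  1  2  2  2  2  3  0  0  0  0  1  1  1  1  2
G_A(21) = 2.
Pile B, S = {1, 4, 5}:
n :  0  1  2  3  4  5  6  7  8  9 10 11 12 13 14 15 16 17 18 19 20 21 22 23 24 25
G :  0  1  0  1  2  3  2  3  0  1  0  1  2  3  2  3  0  1  0  1  2  3  2  3  0  1
G_B(25) = 1.
Pile C, S = {1, 3, 5, 7, 8}:
G(0) = 0
G(1) = mex{0} = 1
G(2) = mex{1} = 0
G(3) = mex{0,0} = 1
G(4) = mex{1,1} = 0
G(5) = mex{0,0,0} = 1
G(6) = mex{1,1,1} = 0
G(7) = mex{0,0,0,0} = 1
G(8) = mex{1,1,1,1,0} = 2
G(9) = mex{2,0,0,0,1} = 3
G(10) = mex{3,1,1,1,0} = 2
G(11) = mex{2,2,0,0,1} = 3
G(12) = mex{3,3,1,1,0} = 2
G(13) = mex{2,2,2,0,1} = 3
G(14) = mex{3,3,3,1,0} = 2
G(15) = mex{2,2,2,2,1} = 0
G(16) = mex{0,3,3,3,2} = 1
G(17) = mex{1,2,2,2,3} = 0
G(18) = mex{0,0,3,3,2} = 1
G(19) = mex{1,1,2,2,3} = 0
G(20) = mex{0,0,0,3,2} = 1
G(21) = mex{1,1,1,2,3} = 0
G(22) = mex{0,0,0,0,2} = 1
G(23) = mex{1,1,1,1,0} = 2
G(24) = mex{2,0,0,0,1} = 3
G(25) = mex{3,1,1,1,0} = 2
G_C(25) = 2.
Combined Grundy value = 2 ⊕ 1 ⊕ 2 = 1.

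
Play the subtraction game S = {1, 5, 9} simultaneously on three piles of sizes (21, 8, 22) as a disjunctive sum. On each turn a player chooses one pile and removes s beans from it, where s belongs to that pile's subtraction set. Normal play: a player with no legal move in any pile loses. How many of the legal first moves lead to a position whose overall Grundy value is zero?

All piles use S = {1, 5, 9}:
n :  0  1  2  3  4  5  6  7  8  9 10 11 12 13 14 15 16 17 18 19 20 21 22
G :  0  1  0  1  0  1  0  1  0  1  0  1  0  1  0  1  0  1  0  1  0  1  0
Pile A: G(21) = 1.
Pile B: G(8) = 0.
Pile C: G(22) = 0.
Combined Grundy value = 1 ⊕ 0 ⊕ 0 = 1.
A winning move leaves total XOR = 0, i.e. changes one component's Grundy value g to g ⊕ X where X is the current total.
Pile A: need g' = 1⊕1 = 0. Options: 21−1→G=0, 21−5→G=0, 21−9→G=0. Hits: 3.
Pile B: need g' = 0⊕1 = 1. Options: 8−1→G=1, 8−5→G=1. Hits: 2.
Pile C: need g' = 0⊕1 = 1. Options: 22−1→G=1, 22−5→G=1, 22−9→G=1. Hits: 3.

8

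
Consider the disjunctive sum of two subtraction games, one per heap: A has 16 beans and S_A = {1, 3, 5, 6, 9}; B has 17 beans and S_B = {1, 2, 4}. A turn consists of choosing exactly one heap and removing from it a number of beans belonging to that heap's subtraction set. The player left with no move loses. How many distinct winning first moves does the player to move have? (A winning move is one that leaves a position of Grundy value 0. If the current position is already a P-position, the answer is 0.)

2

Heap A, S = {1, 3, 5, 6, 9}:
G(0) = 0
G(1) = mex{0} = 1
G(2) = mex{1} = 0
G(3) = mex{0,0} = 1
G(4) = mex{1,1} = 0
G(5) = mex{0,0,0} = 1
G(6) = mex{1,1,1,0} = 2
G(7) = mex{2,0,0,1} = 3
G(8) = mex{3,1,1,0} = 2
G(9) = mex{2,2,0,1,0} = 3
G(10) = mex{3,3,1,0,1} = 2
G(11) = mex{2,2,2,1,0} = 3
G(12) = mex{3,3,3,2,1} = 0
G(13) = mex{0,2,2,3,0} = 1
G(14) = mex{1,3,3,2,1} = 0
G(15) = mex{0,0,2,3,2} = 1
G(16) = mex{1,1,3,2,3} = 0
G_A(16) = 0.
Heap B, S = {1, 2, 4}:
G(0) = 0
G(1) = mex{0} = 1
G(2) = mex{1,0} = 2
G(3) = mex{2,1} = 0
G(4) = mex{0,2,0} = 1
G(5) = mex{1,0,1} = 2
G(6) = mex{2,1,2} = 0
G(7) = mex{0,2,0} = 1
G(8) = mex{1,0,1} = 2
G(9) = mex{2,1,2} = 0
G(10) = mex{0,2,0} = 1
G(11) = mex{1,0,1} = 2
G(12) = mex{2,1,2} = 0
G(13) = mex{0,2,0} = 1
G(14) = mex{1,0,1} = 2
G(15) = mex{2,1,2} = 0
G(16) = mex{0,2,0} = 1
G(17) = mex{1,0,1} = 2
G_B(17) = 2.
Combined Grundy value = 0 ⊕ 2 = 2.
A winning move leaves total XOR = 0, i.e. changes one component's Grundy value g to g ⊕ X where X is the current total.
Heap A: need g' = 0⊕2 = 2. Options: 16−1→G=1, 16−3→G=1, 16−5→G=3, 16−6→G=2, 16−9→G=3. Hits: 1.
Heap B: need g' = 2⊕2 = 0. Options: 17−1→G=1, 17−2→G=0, 17−4→G=1. Hits: 1.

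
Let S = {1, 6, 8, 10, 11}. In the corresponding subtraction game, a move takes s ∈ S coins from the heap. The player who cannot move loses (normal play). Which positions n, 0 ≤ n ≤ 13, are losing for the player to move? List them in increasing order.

n :  0  1  2  3  4  5  6  7  8  9 10 11 12 13
G :  0  1  0  1  0  1  2  0  1  0  1  2  3  2
P-positions are exactly the n with G(n) = 0.

0, 2, 4, 7, 9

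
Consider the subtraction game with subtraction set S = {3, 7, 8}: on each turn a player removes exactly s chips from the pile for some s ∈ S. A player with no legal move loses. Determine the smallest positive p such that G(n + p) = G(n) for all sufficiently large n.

5

G(0) = 0
G(1) = mex{} = 0
G(2) = mex{} = 0
G(3) = mex{0} = 1
G(4) = mex{0} = 1
G(5) = mex{0} = 1
G(6) = mex{1} = 0
G(7) = mex{1,0} = 2
G(8) = mex{1,0,0} = 2
G(9) = mex{0,0,0} = 1
G(10) = mex{2,1,0} = 3
G(11) = mex{2,1,1} = 0
G(12) = mex{1,1,1} = 0
G(13) = mex{3,0,1} = 2
G(14) = mex{0,2,0} = 1
G(15) = mex{0,2,2} = 1
G(16) = mex{2,1,2} = 0
G(17) = mex{1,3,1} = 0
G(18) = mex{1,0,3} = 2
G(19) = mex{0,0,0} = 1
G(20) = mex{0,2,0} = 1
G(21) = mex{2,1,2} = 0
G(22) = mex{1,1,1} = 0
G(23) = mex{1,0,1} = 2
G(24) = mex{0,0,0} = 1
G(25) = mex{0,2,0} = 1
From n = 11 onward G(n+5) = G(n); since this holds over max(S) = 8 consecutive positions the period is 5 (pre-period 11).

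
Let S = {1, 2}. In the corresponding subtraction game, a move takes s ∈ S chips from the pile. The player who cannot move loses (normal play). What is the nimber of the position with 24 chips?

n :  0  1  2  3  4  5  6  7  8  9 10 11 12 13 14 15 16 17 18 19 20 21 22 23 24
G :  0  1  2  0  1  2  0  1  2  0  1  2  0  1  2  0  1  2  0  1  2  0  1  2  0

0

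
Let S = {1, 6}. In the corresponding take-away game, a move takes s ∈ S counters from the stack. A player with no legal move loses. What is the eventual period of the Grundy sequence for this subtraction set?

7

n :  0  1  2  3  4  5  6  7  8  9 10 11 12 13 14 15
G :  0  1  0  1  0  1  2  0  1  0  1  0  1  2  0  1
G(n+7) = G(n) holds for n = 0,…,5 (a full window of length max(S) = 6), so the sequence is purely periodic with period 7.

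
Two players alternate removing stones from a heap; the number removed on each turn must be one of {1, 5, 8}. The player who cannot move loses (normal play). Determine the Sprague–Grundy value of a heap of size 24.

3

G(0) = 0
G(1) = mex{0} = 1
G(2) = mex{1} = 0
G(3) = mex{0} = 1
G(4) = mex{1} = 0
G(5) = mex{0,0} = 1
G(6) = mex{1,1} = 0
G(7) = mex{0,0} = 1
G(8) = mex{1,1,0} = 2
G(9) = mex{2,0,1} = 3
G(10) = mex{3,1,0} = 2
G(11) = mex{2,0,1} = 3
G(12) = mex{3,1,0} = 2
G(13) = mex{2,2,1} = 0
G(14) = mex{0,3,0} = 1
G(15) = mex{1,2,1} = 0
G(16) = mex{0,3,2} = 1
G(17) = mex{1,2,3} = 0
G(18) = mex{0,0,2} = 1
G(19) = mex{1,1,3} = 0
G(20) = mex{0,0,2} = 1
G(21) = mex{1,1,0} = 2
G(22) = mex{2,0,1} = 3
G(23) = mex{3,1,0} = 2
G(24) = mex{2,0,1} = 3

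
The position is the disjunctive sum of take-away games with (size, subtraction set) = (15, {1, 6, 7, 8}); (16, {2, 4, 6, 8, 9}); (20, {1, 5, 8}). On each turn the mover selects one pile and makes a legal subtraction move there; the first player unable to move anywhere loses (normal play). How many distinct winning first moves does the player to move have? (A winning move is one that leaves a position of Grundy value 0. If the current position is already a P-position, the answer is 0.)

Pile A, S = {1, 6, 7, 8}:
G(0) = 0
G(1) = mex{0} = 1
G(2) = mex{1} = 0
G(3) = mex{0} = 1
G(4) = mex{1} = 0
G(5) = mex{0} = 1
G(6) = mex{1,0} = 2
G(7) = mex{2,1,0} = 3
G(8) = mex{3,0,1,0} = 2
G(9) = mex{2,1,0,1} = 3
G(10) = mex{3,0,1,0} = 2
G(11) = mex{2,1,0,1} = 3
G(12) = mex{3,2,1,0} = 4
G(13) = mex{4,3,2,1} = 0
G(14) = mex{0,2,3,2} = 1
G(15) = mex{1,3,2,3} = 0
G_A(15) = 0.
Pile B, S = {2, 4, 6, 8, 9}:
n :  0  1  2  3  4  5  6  7  8  9 10 11 12 13 14 15 16
G :  0  0  1  1  2  2  3  3  4  4  5  0  0  1  1  2  2
G_B(16) = 2.
Pile C, S = {1, 5, 8}:
G(0) = 0
G(1) = mex{0} = 1
G(2) = mex{1} = 0
G(3) = mex{0} = 1
G(4) = mex{1} = 0
G(5) = mex{0,0} = 1
G(6) = mex{1,1} = 0
G(7) = mex{0,0} = 1
G(8) = mex{1,1,0} = 2
G(9) = mex{2,0,1} = 3
G(10) = mex{3,1,0} = 2
G(11) = mex{2,0,1} = 3
G(12) = mex{3,1,0} = 2
G(13) = mex{2,2,1} = 0
G(14) = mex{0,3,0} = 1
G(15) = mex{1,2,1} = 0
G(16) = mex{0,3,2} = 1
G(17) = mex{1,2,3} = 0
G(18) = mex{0,0,2} = 1
G(19) = mex{1,1,3} = 0
G(20) = mex{0,0,2} = 1
G_C(20) = 1.
Combined Grundy value = 0 ⊕ 2 ⊕ 1 = 3.
A winning move leaves total XOR = 0, i.e. changes one component's Grundy value g to g ⊕ X where X is the current total.
Pile A: need g' = 0⊕3 = 3. Options: 15−1→G=1, 15−6→G=3, 15−7→G=2, 15−8→G=3. Hits: 2.
Pile B: need g' = 2⊕3 = 1. Options: 16−2→G=1, 16−4→G=0, 16−6→G=5, 16−8→G=4, 16−9→G=3. Hits: 1.
Pile C: need g' = 1⊕3 = 2. Options: 20−1→G=0, 20−5→G=0, 20−8→G=2. Hits: 1.

4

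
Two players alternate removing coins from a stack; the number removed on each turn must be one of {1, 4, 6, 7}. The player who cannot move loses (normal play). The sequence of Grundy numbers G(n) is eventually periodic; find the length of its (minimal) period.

G(0) = 0
G(1) = mex{0} = 1
G(2) = mex{1} = 0
G(3) = mex{0} = 1
G(4) = mex{1,0} = 2
G(5) = mex{2,1} = 0
G(6) = mex{0,0,0} = 1
G(7) = mex{1,1,1,0} = 2
G(8) = mex{2,2,0,1} = 3
G(9) = mex{3,0,1,0} = 2
G(10) = mex{2,1,2,1} = 0
G(11) = mex{0,2,0,2} = 1
G(12) = mex{1,3,1,0} = 2
G(13) = mex{2,2,2,1} = 0
G(14) = mex{0,0,3,2} = 1
G(15) = mex{1,1,2,3} = 0
G(16) = mex{0,2,0,2} = 1
G(17) = mex{1,0,1,0} = 2
G(18) = mex{2,1,2,1} = 0
G(19) = mex{0,0,0,2} = 1
G(20) = mex{1,1,1,0} = 2
G(21) = mex{2,2,0,1} = 3
G(22) = mex{3,0,1,0} = 2
G(23) = mex{2,1,2,1} = 0
G(24) = mex{0,2,0,2} = 1
G(25) = mex{1,3,1,0} = 2
G(26) = mex{2,2,2,1} = 0
G(27) = mex{0,0,3,2} = 1
G(n+13) = G(n) holds for n = 0,…,6 (a full window of length max(S) = 7), so the sequence is purely periodic with period 13.

13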